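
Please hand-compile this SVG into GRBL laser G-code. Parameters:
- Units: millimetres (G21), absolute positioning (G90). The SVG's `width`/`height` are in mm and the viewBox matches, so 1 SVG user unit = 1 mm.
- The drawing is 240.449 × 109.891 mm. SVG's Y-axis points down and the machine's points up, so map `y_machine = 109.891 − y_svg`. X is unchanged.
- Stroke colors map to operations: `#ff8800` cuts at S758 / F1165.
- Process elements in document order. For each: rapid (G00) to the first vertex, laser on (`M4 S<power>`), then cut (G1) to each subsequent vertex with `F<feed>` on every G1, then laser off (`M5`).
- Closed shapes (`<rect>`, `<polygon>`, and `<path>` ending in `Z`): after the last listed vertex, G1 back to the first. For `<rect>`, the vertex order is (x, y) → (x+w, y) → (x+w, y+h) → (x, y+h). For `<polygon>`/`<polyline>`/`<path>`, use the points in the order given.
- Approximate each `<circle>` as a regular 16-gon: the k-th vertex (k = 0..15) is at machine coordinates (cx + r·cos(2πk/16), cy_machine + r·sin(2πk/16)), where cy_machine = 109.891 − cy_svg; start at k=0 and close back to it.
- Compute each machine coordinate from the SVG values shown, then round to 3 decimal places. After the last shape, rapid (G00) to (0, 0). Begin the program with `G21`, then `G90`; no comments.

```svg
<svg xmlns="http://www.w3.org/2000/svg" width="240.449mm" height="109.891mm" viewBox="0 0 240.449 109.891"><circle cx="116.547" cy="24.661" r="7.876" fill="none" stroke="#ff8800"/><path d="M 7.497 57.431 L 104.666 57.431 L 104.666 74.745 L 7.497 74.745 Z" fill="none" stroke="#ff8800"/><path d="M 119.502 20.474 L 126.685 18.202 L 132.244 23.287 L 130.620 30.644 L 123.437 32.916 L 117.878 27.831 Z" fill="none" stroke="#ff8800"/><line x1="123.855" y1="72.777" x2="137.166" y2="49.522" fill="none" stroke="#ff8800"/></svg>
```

G21
G90
G00 X124.423 Y85.230
M4 S758
G1 X123.823 Y88.244 F1165
G1 X122.116 Y90.799 F1165
G1 X119.561 Y92.506 F1165
G1 X116.547 Y93.106 F1165
G1 X113.533 Y92.506 F1165
G1 X110.978 Y90.799 F1165
G1 X109.271 Y88.244 F1165
G1 X108.671 Y85.230 F1165
G1 X109.271 Y82.216 F1165
G1 X110.978 Y79.661 F1165
G1 X113.533 Y77.954 F1165
G1 X116.547 Y77.354 F1165
G1 X119.561 Y77.954 F1165
G1 X122.116 Y79.661 F1165
G1 X123.823 Y82.216 F1165
G1 X124.423 Y85.230 F1165
M5
G00 X7.497 Y52.460
M4 S758
G1 X104.666 Y52.460 F1165
G1 X104.666 Y35.146 F1165
G1 X7.497 Y35.146 F1165
G1 X7.497 Y52.460 F1165
M5
G00 X119.502 Y89.417
M4 S758
G1 X126.685 Y91.689 F1165
G1 X132.244 Y86.604 F1165
G1 X130.620 Y79.247 F1165
G1 X123.437 Y76.975 F1165
G1 X117.878 Y82.060 F1165
G1 X119.502 Y89.417 F1165
M5
G00 X123.855 Y37.114
M4 S758
G1 X137.166 Y60.369 F1165
M5
G00 X0.000 Y0.000

Since the viewBox matches the mm dimensions, user units are millimetres directly. The only transform is the Y-flip y_m = 109.891 − y_svg.

Shape 1 is a circle drawn with `<circle>`. Its stroke #ff8800 means cut at S758, F1165. After flipping Y the toolpath is (124.423,85.230) → (123.823,88.244) → (122.116,90.799) → (119.561,92.506) → (116.547,93.106) → (113.533,92.506) → (110.978,90.799) → (109.271,88.244) → (108.671,85.230) → (109.271,82.216) → (110.978,79.661) → (113.533,77.954) → (116.547,77.354) → (119.561,77.954) → (122.116,79.661) → (123.823,82.216) → (124.423,85.230), returning to the start.

Shape 2 is a rectangle drawn with `<path>`. Its stroke #ff8800 means cut at S758, F1165. After flipping Y the toolpath is (7.497,52.460) → (104.666,52.460) → (104.666,35.146) → (7.497,35.146) → (7.497,52.460), returning to the start.

Shape 3 is a regular polygon drawn with `<path>`. Its stroke #ff8800 means cut at S758, F1165. After flipping Y the toolpath is (119.502,89.417) → (126.685,91.689) → (132.244,86.604) → (130.620,79.247) → (123.437,76.975) → (117.878,82.060) → (119.502,89.417), returning to the start.

Shape 4 is a line segment drawn with `<line>`. Its stroke #ff8800 means cut at S758, F1165. After flipping Y the toolpath is (123.855,37.114) → (137.166,60.369).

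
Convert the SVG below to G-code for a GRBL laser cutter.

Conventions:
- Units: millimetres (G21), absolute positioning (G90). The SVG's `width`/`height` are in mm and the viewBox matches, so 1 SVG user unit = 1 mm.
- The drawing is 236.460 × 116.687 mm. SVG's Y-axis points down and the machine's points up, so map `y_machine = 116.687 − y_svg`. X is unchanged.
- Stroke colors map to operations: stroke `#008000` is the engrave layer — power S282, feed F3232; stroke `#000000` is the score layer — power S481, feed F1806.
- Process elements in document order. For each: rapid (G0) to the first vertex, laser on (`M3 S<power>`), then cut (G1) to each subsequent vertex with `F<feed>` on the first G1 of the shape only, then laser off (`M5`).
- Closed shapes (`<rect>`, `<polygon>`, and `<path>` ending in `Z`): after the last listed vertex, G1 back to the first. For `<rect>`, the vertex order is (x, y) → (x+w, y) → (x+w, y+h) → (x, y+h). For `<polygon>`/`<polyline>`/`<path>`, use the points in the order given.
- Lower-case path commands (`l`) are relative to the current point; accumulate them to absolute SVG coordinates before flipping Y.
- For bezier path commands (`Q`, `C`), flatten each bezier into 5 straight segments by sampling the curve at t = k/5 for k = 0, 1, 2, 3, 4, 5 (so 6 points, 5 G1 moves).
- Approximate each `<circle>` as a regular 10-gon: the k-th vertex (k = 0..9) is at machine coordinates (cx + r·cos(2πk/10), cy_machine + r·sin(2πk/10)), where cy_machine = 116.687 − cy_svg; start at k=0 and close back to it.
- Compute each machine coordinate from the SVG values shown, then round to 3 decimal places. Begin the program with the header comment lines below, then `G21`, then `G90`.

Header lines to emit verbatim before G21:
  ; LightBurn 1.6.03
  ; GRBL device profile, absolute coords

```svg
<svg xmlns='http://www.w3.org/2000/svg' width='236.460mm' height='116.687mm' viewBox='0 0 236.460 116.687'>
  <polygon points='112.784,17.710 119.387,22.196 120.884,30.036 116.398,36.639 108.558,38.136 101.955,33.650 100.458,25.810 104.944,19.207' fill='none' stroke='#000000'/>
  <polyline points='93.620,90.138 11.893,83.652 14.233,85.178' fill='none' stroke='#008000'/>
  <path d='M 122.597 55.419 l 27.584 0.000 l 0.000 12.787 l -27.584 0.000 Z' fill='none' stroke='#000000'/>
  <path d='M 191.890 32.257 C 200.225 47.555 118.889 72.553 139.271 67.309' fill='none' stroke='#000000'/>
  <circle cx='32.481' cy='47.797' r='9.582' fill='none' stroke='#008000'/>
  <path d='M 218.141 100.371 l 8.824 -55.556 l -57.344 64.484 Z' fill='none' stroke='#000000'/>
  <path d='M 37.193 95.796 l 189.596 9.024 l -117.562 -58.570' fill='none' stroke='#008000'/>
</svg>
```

; LightBurn 1.6.03
; GRBL device profile, absolute coords
G21
G90
G0 X112.784 Y98.977
M3 S481
G1 X119.387 Y94.491 F1806
G1 X120.884 Y86.651
G1 X116.398 Y80.048
G1 X108.558 Y78.551
G1 X101.955 Y83.037
G1 X100.458 Y90.877
G1 X104.944 Y97.480
G1 X112.784 Y98.977
M5
G0 X93.620 Y26.549
M3 S282
G1 X11.893 Y33.035 F3232
G1 X14.233 Y31.509
M5
G0 X122.597 Y61.268
M3 S481
G1 X150.181 Y61.268 F1806
G1 X150.181 Y48.481
G1 X122.597 Y48.481
G1 X122.597 Y61.268
M5
G0 X191.890 Y84.430
M3 S481
G1 X187.662 Y74.407 F1806
G1 X171.099 Y63.973
G1 X151.388 Y55.045
G1 X137.717 Y49.541
G1 X139.271 Y49.378
M5
G0 X42.063 Y68.890
M3 S282
G1 X40.233 Y74.522 F3232
G1 X35.442 Y78.003
G1 X29.520 Y78.003
G1 X24.729 Y74.522
G1 X22.899 Y68.890
G1 X24.729 Y63.258
G1 X29.520 Y59.777
G1 X35.442 Y59.777
G1 X40.233 Y63.258
G1 X42.063 Y68.890
M5
G0 X218.141 Y16.316
M3 S481
G1 X226.965 Y71.872 F1806
G1 X169.621 Y7.388
G1 X218.141 Y16.316
M5
G0 X37.193 Y20.891
M3 S282
G1 X226.789 Y11.867 F3232
G1 X109.227 Y70.437
M5

viewBox `0 0 236.460 116.687` with mm width/height → 1 unit = 1 mm. Flip: y_m = 116.687 − y_svg.

**Shape 1** — `<polygon>` regular polygon, stroke `#000000` → score (S481, F1806). Machine vertices: (112.784,98.977) → (119.387,94.491) → (120.884,86.651) → (116.398,80.048) → (108.558,78.551) → (101.955,83.037) → (100.458,90.877) → (104.944,97.480) → (112.784,98.977). Closed: final G1 returns to the first vertex.

**Shape 2** — `<polyline>` open polyline, stroke `#008000` → engrave (S282, F3232). Machine vertices: (93.620,26.549) → (11.893,33.035) → (14.233,31.509). Open path.

**Shape 3** — `<path>` rectangle, stroke `#000000` → score (S481, F1806). Machine vertices: (122.597,61.268) → (150.181,61.268) → (150.181,48.481) → (122.597,48.481) → (122.597,61.268). Closed: final G1 returns to the first vertex.

**Shape 4** — `<path>` cubic bezier, stroke `#000000` → score (S481, F1806). Control points (SVG): P0=(191.890,32.257), P1=(200.225,47.555), P2=(118.889,72.553), P3=(139.271,67.309); sampled at t=k/5. Machine vertices: (191.890,84.430) → (187.662,74.407) → (171.099,63.973) → (151.388,55.045) → (137.717,49.541) → (139.271,49.378). Open path.

**Shape 5** — `<circle>` circle, stroke `#008000` → engrave (S282, F3232). Machine vertices: (42.063,68.890) → (40.233,74.522) → (35.442,78.003) → (29.520,78.003) → (24.729,74.522) → (22.899,68.890) → (24.729,63.258) → (29.520,59.777) → (35.442,59.777) → (40.233,63.258) → (42.063,68.890). Closed: final G1 returns to the first vertex.

**Shape 6** — `<path>` closed polygon, stroke `#000000` → score (S481, F1806). Machine vertices: (218.141,16.316) → (226.965,71.872) → (169.621,7.388) → (218.141,16.316). Closed: final G1 returns to the first vertex.

**Shape 7** — `<path>` open polyline, stroke `#008000` → engrave (S282, F3232). Machine vertices: (37.193,20.891) → (226.789,11.867) → (109.227,70.437). Open path.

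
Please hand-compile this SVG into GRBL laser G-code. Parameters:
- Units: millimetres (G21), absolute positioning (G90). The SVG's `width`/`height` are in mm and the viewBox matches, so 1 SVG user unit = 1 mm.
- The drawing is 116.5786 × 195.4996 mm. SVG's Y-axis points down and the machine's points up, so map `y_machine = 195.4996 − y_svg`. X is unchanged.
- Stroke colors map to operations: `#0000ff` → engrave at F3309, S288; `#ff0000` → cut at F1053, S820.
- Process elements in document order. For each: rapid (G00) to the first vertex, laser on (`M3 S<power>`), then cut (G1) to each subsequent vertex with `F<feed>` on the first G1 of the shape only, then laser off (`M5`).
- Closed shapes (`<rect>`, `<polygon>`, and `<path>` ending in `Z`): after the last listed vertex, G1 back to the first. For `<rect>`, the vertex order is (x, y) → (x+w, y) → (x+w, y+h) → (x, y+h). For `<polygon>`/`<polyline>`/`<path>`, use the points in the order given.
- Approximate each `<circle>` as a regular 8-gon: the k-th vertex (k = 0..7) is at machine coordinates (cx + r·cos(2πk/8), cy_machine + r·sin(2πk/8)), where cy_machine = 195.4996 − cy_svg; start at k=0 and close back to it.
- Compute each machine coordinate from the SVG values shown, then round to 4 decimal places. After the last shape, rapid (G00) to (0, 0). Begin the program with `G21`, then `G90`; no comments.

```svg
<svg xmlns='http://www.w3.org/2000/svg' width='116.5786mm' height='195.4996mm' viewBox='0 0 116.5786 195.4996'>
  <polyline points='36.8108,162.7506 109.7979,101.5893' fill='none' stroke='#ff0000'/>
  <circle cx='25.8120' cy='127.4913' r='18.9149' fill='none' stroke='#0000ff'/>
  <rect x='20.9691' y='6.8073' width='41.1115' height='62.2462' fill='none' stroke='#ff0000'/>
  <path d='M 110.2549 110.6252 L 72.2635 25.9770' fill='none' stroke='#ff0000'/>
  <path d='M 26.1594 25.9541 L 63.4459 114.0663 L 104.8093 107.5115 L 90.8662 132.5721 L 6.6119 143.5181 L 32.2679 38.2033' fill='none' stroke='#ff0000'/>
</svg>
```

1 u = 1 mm; y_m = 195.4996 − y.

[1] `<polyline>` line segment, #ff0000→cut S820 F1053: (36.8108,32.7490) → (109.7979,93.9103)

[2] `<circle>` circle, #0000ff→engrave S288 F3309: (44.7269,68.0083) → (39.1869,81.3832) → (25.8120,86.9232) → (12.4371,81.3832) → (6.8971,68.0083) → (12.4371,54.6334) → (25.8120,49.0934) → (39.1869,54.6334) → (44.7269,68.0083) (closed)

[3] `<rect>` rectangle, #ff0000→cut S820 F1053: (20.9691,188.6923) → (62.0806,188.6923) → (62.0806,126.4461) → (20.9691,126.4461) → (20.9691,188.6923) (closed)

[4] `<path>` line segment, #ff0000→cut S820 F1053: (110.2549,84.8744) → (72.2635,169.5226)

[5] `<path>` open polyline, #ff0000→cut S820 F1053: (26.1594,169.5455) → (63.4459,81.4333) → (104.8093,87.9881) → (90.8662,62.9275) → (6.6119,51.9815) → (32.2679,157.2963)

G21
G90
G00 X36.8108 Y32.7490
M3 S820
G1 X109.7979 Y93.9103 F1053
M5
G00 X44.7269 Y68.0083
M3 S288
G1 X39.1869 Y81.3832 F3309
G1 X25.8120 Y86.9232
G1 X12.4371 Y81.3832
G1 X6.8971 Y68.0083
G1 X12.4371 Y54.6334
G1 X25.8120 Y49.0934
G1 X39.1869 Y54.6334
G1 X44.7269 Y68.0083
M5
G00 X20.9691 Y188.6923
M3 S820
G1 X62.0806 Y188.6923 F1053
G1 X62.0806 Y126.4461
G1 X20.9691 Y126.4461
G1 X20.9691 Y188.6923
M5
G00 X110.2549 Y84.8744
M3 S820
G1 X72.2635 Y169.5226 F1053
M5
G00 X26.1594 Y169.5455
M3 S820
G1 X63.4459 Y81.4333 F1053
G1 X104.8093 Y87.9881
G1 X90.8662 Y62.9275
G1 X6.6119 Y51.9815
G1 X32.2679 Y157.2963
M5
G00 X0.0000 Y0.0000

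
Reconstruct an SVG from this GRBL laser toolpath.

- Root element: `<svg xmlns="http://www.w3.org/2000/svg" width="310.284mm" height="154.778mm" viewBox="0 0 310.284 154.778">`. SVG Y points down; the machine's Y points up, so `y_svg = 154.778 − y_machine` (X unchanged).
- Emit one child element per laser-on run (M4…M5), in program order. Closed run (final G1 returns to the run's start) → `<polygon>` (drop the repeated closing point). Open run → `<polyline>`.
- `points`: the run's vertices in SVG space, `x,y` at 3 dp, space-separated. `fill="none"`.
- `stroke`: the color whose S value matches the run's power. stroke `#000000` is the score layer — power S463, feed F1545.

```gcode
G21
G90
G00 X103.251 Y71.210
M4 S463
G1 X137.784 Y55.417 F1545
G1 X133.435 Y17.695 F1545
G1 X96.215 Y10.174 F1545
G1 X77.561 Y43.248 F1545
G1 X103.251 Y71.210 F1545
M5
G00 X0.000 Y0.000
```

Each laser-on run becomes one SVG element. Flip Y back into SVG space with y_svg = 154.778 − y_machine. Every run uses S463, so all elements get stroke `#000000` (score).

Run 1: The run returns to its start, so emit a `<polygon>` with points (Y-flipped): 103.251,83.568 137.784,99.361 133.435,137.083 96.215,144.604 77.561,111.530.

<svg xmlns="http://www.w3.org/2000/svg" width="310.284mm" height="154.778mm" viewBox="0 0 310.284 154.778">
  <polygon points="103.251,83.568 137.784,99.361 133.435,137.083 96.215,144.604 77.561,111.530" fill="none" stroke="#000000"/>
</svg>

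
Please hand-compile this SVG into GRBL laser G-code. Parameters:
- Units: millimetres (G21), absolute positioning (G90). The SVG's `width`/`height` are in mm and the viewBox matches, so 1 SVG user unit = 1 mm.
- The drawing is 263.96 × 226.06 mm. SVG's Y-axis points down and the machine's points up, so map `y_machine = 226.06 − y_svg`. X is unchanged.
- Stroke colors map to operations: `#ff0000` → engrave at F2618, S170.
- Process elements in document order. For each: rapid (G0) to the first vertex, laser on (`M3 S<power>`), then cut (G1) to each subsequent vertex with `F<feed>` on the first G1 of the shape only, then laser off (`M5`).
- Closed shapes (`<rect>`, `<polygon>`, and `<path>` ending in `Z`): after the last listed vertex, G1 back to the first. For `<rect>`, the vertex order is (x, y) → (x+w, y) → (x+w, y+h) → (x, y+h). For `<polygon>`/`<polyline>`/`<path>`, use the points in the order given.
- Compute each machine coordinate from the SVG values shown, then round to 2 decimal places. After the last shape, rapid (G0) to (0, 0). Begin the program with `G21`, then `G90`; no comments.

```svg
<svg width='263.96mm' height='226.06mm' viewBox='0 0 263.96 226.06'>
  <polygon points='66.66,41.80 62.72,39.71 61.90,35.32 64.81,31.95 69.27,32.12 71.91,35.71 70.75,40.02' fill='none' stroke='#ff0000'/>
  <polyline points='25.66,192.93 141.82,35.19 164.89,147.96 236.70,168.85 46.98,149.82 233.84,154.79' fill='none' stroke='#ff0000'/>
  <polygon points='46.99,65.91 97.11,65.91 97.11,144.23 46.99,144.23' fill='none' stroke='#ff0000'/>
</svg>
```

viewBox `0 0 263.96 226.06` with mm width/height → 1 unit = 1 mm. Flip: y_m = 226.06 − y_svg.

**Shape 1** — `<polygon>` regular polygon, stroke `#ff0000` → engrave (S170, F2618). Machine vertices: (66.66,184.26) → (62.72,186.35) → (61.90,190.74) → (64.81,194.11) → (69.27,193.94) → (71.91,190.35) → (70.75,186.04) → (66.66,184.26). Closed: final G1 returns to the first vertex.

**Shape 2** — `<polyline>` open polyline, stroke `#ff0000` → engrave (S170, F2618). Machine vertices: (25.66,33.13) → (141.82,190.87) → (164.89,78.10) → (236.70,57.21) → (46.98,76.24) → (233.84,71.27). Open path.

**Shape 3** — `<polygon>` rectangle, stroke `#ff0000` → engrave (S170, F2618). Machine vertices: (46.99,160.15) → (97.11,160.15) → (97.11,81.83) → (46.99,81.83) → (46.99,160.15). Closed: final G1 returns to the first vertex.

G21
G90
G0 X66.66 Y184.26
M3 S170
G1 X62.72 Y186.35 F2618
G1 X61.90 Y190.74
G1 X64.81 Y194.11
G1 X69.27 Y193.94
G1 X71.91 Y190.35
G1 X70.75 Y186.04
G1 X66.66 Y184.26
M5
G0 X25.66 Y33.13
M3 S170
G1 X141.82 Y190.87 F2618
G1 X164.89 Y78.10
G1 X236.70 Y57.21
G1 X46.98 Y76.24
G1 X233.84 Y71.27
M5
G0 X46.99 Y160.15
M3 S170
G1 X97.11 Y160.15 F2618
G1 X97.11 Y81.83
G1 X46.99 Y81.83
G1 X46.99 Y160.15
M5
G0 X0.00 Y0.00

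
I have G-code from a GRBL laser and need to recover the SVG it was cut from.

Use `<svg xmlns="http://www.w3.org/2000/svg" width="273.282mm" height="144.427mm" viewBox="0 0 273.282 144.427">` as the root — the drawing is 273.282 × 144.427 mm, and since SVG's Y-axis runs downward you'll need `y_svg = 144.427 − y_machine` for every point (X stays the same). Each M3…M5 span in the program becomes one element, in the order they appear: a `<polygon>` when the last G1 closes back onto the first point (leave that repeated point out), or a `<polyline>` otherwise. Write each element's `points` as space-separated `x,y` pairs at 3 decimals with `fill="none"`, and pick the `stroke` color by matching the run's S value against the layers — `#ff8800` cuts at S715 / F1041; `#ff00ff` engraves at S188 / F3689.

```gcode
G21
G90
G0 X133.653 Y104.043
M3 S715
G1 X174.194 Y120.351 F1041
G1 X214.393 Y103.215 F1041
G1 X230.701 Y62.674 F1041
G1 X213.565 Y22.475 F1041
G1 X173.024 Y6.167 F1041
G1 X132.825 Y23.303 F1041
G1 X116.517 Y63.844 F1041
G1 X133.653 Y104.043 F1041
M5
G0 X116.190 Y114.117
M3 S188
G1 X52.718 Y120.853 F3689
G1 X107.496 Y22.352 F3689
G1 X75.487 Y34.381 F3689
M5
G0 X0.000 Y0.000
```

<svg xmlns="http://www.w3.org/2000/svg" width="273.282mm" height="144.427mm" viewBox="0 0 273.282 144.427">
  <polygon points="133.653,40.384 174.194,24.076 214.393,41.212 230.701,81.753 213.565,121.952 173.024,138.260 132.825,121.124 116.517,80.583" fill="none" stroke="#ff8800"/>
  <polyline points="116.190,30.310 52.718,23.574 107.496,122.075 75.487,110.046" fill="none" stroke="#ff00ff"/>
</svg>

Each laser-on run becomes one SVG element. Flip Y back into SVG space with y_svg = 144.427 − y_machine.

Run 1: power S715 maps to stroke `#ff8800` (cut). The run returns to its start, so emit a `<polygon>` with points (Y-flipped): 133.653,40.384 174.194,24.076 214.393,41.212 230.701,81.753 213.565,121.952 173.024,138.260 132.825,121.124 116.517,80.583.

Run 2: power S188 maps to stroke `#ff00ff` (engrave). The run is open, so emit a `<polyline>` with points (Y-flipped): 116.190,30.310 52.718,23.574 107.496,122.075 75.487,110.046.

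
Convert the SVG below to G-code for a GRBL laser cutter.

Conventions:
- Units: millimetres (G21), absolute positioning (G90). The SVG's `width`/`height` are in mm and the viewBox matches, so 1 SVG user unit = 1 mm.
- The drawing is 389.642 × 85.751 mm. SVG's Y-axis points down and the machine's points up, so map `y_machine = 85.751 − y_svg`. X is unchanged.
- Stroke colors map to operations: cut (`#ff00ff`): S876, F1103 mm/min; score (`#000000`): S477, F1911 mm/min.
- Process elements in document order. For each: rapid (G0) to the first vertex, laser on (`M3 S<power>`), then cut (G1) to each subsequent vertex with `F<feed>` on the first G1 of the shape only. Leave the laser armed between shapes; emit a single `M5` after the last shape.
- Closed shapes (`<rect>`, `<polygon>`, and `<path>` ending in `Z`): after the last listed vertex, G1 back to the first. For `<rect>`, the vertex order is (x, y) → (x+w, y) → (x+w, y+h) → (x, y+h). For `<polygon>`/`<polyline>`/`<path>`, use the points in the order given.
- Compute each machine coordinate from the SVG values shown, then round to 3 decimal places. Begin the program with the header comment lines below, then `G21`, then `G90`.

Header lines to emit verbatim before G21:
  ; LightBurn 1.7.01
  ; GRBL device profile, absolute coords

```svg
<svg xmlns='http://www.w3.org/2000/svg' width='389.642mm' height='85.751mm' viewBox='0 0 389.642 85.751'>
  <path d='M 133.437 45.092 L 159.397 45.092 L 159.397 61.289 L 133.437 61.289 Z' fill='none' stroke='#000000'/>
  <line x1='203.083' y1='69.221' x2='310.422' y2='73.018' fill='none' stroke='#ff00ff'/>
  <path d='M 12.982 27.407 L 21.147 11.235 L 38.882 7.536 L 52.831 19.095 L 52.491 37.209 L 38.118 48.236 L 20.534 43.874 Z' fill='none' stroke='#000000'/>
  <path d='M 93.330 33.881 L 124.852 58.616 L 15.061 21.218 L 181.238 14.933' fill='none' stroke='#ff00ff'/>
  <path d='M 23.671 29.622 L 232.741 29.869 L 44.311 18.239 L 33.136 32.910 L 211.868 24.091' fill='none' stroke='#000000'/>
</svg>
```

viewBox `0 0 389.642 85.751` with mm width/height → 1 unit = 1 mm. Flip: y_m = 85.751 − y_svg.

**Shape 1** — `<path>` rectangle, stroke `#000000` → score (S477, F1911). Machine vertices: (133.437,40.659) → (159.397,40.659) → (159.397,24.462) → (133.437,24.462) → (133.437,40.659). Closed: final G1 returns to the first vertex.

**Shape 2** — `<line>` line segment, stroke `#ff00ff` → cut (S876, F1103). Machine vertices: (203.083,16.530) → (310.422,12.733). Open path.

**Shape 3** — `<path>` regular polygon, stroke `#000000` → score (S477, F1911). Machine vertices: (12.982,58.344) → (21.147,74.516) → (38.882,78.215) → (52.831,66.656) → (52.491,48.542) → (38.118,37.515) → (20.534,41.877) → (12.982,58.344). Closed: final G1 returns to the first vertex.

**Shape 4** — `<path>` open polyline, stroke `#ff00ff` → cut (S876, F1103). Machine vertices: (93.330,51.870) → (124.852,27.135) → (15.061,64.533) → (181.238,70.818). Open path.

**Shape 5** — `<path>` open polyline, stroke `#000000` → score (S477, F1911). Machine vertices: (23.671,56.129) → (232.741,55.882) → (44.311,67.512) → (33.136,52.841) → (211.868,61.660). Open path.

; LightBurn 1.7.01
; GRBL device profile, absolute coords
G21
G90
G0 X133.437 Y40.659
M3 S477
G1 X159.397 Y40.659 F1911
G1 X159.397 Y24.462
G1 X133.437 Y24.462
G1 X133.437 Y40.659
G0 X203.083 Y16.530
M3 S876
G1 X310.422 Y12.733 F1103
G0 X12.982 Y58.344
M3 S477
G1 X21.147 Y74.516 F1911
G1 X38.882 Y78.215
G1 X52.831 Y66.656
G1 X52.491 Y48.542
G1 X38.118 Y37.515
G1 X20.534 Y41.877
G1 X12.982 Y58.344
G0 X93.330 Y51.870
M3 S876
G1 X124.852 Y27.135 F1103
G1 X15.061 Y64.533
G1 X181.238 Y70.818
G0 X23.671 Y56.129
M3 S477
G1 X232.741 Y55.882 F1911
G1 X44.311 Y67.512
G1 X33.136 Y52.841
G1 X211.868 Y61.660
M5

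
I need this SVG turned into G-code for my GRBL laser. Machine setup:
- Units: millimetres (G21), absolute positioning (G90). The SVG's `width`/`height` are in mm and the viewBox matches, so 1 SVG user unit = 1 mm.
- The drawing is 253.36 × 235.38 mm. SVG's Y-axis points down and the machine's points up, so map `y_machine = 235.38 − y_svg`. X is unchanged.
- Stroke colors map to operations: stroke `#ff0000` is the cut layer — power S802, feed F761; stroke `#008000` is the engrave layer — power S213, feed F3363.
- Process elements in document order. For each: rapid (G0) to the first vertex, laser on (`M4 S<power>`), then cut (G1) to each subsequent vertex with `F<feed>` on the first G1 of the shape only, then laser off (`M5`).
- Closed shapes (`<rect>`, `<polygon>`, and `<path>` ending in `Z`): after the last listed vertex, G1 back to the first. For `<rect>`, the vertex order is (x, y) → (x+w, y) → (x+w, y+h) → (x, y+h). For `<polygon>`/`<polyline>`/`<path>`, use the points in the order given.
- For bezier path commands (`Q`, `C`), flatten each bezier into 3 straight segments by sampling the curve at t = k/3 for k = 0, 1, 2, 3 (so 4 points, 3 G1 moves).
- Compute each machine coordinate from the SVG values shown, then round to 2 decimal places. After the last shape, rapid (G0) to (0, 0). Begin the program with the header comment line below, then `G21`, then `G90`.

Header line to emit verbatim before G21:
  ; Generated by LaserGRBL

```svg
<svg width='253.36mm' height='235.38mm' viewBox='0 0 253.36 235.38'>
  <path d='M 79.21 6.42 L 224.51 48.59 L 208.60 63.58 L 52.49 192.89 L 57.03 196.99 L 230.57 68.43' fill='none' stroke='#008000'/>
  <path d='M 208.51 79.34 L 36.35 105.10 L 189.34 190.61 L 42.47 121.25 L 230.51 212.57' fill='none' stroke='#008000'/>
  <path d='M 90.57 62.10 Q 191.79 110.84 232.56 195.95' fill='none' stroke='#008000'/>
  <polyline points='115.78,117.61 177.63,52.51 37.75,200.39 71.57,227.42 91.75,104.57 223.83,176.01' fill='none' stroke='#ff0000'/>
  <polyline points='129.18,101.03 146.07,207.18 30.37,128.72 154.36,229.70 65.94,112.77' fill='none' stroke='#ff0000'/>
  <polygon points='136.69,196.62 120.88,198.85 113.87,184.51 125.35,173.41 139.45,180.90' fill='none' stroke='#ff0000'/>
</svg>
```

; Generated by LaserGRBL
G21
G90
G0 X79.21 Y228.96
M4 S213
G1 X224.51 Y186.79 F3363
G1 X208.60 Y171.80
G1 X52.49 Y42.49
G1 X57.03 Y38.39
G1 X230.57 Y166.95
M5
G0 X208.51 Y156.04
M4 S213
G1 X36.35 Y130.28 F3363
G1 X189.34 Y44.77
G1 X42.47 Y114.13
G1 X230.51 Y22.81
M5
G0 X90.57 Y173.28
M4 S213
G1 X151.33 Y136.75 F3363
G1 X198.66 Y92.13
G1 X232.56 Y39.43
M5
G0 X115.78 Y117.77
M4 S802
G1 X177.63 Y182.87 F761
G1 X37.75 Y34.99
G1 X71.57 Y7.96
G1 X91.75 Y130.81
G1 X223.83 Y59.37
M5
G0 X129.18 Y134.35
M4 S802
G1 X146.07 Y28.20 F761
G1 X30.37 Y106.66
G1 X154.36 Y5.68
G1 X65.94 Y122.61
M5
G0 X136.69 Y38.76
M4 S802
G1 X120.88 Y36.53 F761
G1 X113.87 Y50.87
G1 X125.35 Y61.97
G1 X139.45 Y54.48
G1 X136.69 Y38.76
M5
G0 X0.00 Y0.00

viewBox `0 0 253.36 235.38` with mm width/height → 1 unit = 1 mm. Flip: y_m = 235.38 − y_svg.

**Shape 1** — `<path>` open polyline, stroke `#008000` → engrave (S213, F3363). Machine vertices: (79.21,228.96) → (224.51,186.79) → (208.60,171.80) → (52.49,42.49) → (57.03,38.39) → (230.57,166.95). Open path.

**Shape 2** — `<path>` open polyline, stroke `#008000` → engrave (S213, F3363). Machine vertices: (208.51,156.04) → (36.35,130.28) → (189.34,44.77) → (42.47,114.13) → (230.51,22.81). Open path.

**Shape 3** — `<path>` quadratic bezier, stroke `#008000` → engrave (S213, F3363). Control points (SVG): P0=(90.57,62.10), P1=(191.79,110.84), P2=(232.56,195.95); sampled at t=k/3. Machine vertices: (90.57,173.28) → (151.33,136.75) → (198.66,92.13) → (232.56,39.43). Open path.

**Shape 4** — `<polyline>` open polyline, stroke `#ff0000` → cut (S802, F761). Machine vertices: (115.78,117.77) → (177.63,182.87) → (37.75,34.99) → (71.57,7.96) → (91.75,130.81) → (223.83,59.37). Open path.

**Shape 5** — `<polyline>` open polyline, stroke `#ff0000` → cut (S802, F761). Machine vertices: (129.18,134.35) → (146.07,28.20) → (30.37,106.66) → (154.36,5.68) → (65.94,122.61). Open path.

**Shape 6** — `<polygon>` regular polygon, stroke `#ff0000` → cut (S802, F761). Machine vertices: (136.69,38.76) → (120.88,36.53) → (113.87,50.87) → (125.35,61.97) → (139.45,54.48) → (136.69,38.76). Closed: final G1 returns to the first vertex.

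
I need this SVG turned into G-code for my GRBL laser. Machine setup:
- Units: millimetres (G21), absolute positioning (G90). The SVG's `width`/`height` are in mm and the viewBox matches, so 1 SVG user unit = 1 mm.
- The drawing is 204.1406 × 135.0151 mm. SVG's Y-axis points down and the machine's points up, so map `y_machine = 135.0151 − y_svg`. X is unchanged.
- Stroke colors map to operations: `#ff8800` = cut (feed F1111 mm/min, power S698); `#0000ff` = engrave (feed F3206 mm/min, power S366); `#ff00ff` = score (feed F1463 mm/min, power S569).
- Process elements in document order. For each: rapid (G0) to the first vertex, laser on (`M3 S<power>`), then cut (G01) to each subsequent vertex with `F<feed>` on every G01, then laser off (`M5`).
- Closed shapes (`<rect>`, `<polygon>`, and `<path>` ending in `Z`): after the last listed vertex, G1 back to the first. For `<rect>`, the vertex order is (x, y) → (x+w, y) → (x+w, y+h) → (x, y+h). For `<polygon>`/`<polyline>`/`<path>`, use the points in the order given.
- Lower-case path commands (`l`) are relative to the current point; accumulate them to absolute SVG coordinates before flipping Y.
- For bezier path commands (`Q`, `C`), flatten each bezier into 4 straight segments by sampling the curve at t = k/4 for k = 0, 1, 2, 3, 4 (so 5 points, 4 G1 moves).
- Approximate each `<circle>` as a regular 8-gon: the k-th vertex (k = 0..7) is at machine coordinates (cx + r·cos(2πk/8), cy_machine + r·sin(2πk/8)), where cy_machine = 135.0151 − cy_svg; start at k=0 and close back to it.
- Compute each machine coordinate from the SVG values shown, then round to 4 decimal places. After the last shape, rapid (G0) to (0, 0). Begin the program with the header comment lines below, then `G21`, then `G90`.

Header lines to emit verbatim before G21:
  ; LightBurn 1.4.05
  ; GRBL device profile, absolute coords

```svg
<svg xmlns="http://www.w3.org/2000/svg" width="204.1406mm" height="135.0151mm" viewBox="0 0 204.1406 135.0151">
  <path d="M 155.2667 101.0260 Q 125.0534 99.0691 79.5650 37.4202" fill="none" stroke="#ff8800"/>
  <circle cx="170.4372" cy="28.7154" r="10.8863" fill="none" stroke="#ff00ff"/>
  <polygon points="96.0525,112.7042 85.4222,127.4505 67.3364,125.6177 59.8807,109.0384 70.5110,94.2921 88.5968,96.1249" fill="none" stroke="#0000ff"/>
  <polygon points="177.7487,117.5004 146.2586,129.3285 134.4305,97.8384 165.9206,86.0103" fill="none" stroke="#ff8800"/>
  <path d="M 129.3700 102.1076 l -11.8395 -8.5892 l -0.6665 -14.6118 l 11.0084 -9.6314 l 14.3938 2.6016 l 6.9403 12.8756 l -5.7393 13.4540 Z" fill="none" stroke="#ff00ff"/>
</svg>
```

; LightBurn 1.4.05
; GRBL device profile, absolute coords
G21
G90
G0 X155.2667 Y33.9891
M3 S698
G01 X139.2054 Y38.6983 F1111
G01 X121.2346 Y50.8690 F1111
G01 X101.3545 Y70.5012 F1111
G01 X79.5650 Y97.5949 F1111
M5
G0 X181.3235 Y106.2997
M3 S569
G01 X178.1350 Y113.9975 F1463
G01 X170.4372 Y117.1860 F1463
G01 X162.7394 Y113.9975 F1463
G01 X159.5509 Y106.2997 F1463
G01 X162.7394 Y98.6019 F1463
G01 X170.4372 Y95.4134 F1463
G01 X178.1350 Y98.6019 F1463
G01 X181.3235 Y106.2997 F1463
M5
G0 X96.0525 Y22.3109
M3 S366
G01 X85.4222 Y7.5646 F3206
G01 X67.3364 Y9.3974 F3206
G01 X59.8807 Y25.9767 F3206
G01 X70.5110 Y40.7230 F3206
G01 X88.5968 Y38.8902 F3206
G01 X96.0525 Y22.3109 F3206
M5
G0 X177.7487 Y17.5147
M3 S698
G01 X146.2586 Y5.6866 F1111
G01 X134.4305 Y37.1767 F1111
G01 X165.9206 Y49.0048 F1111
G01 X177.7487 Y17.5147 F1111
M5
G0 X129.3700 Y32.9075
M3 S569
G01 X117.5305 Y41.4967 F1463
G01 X116.8640 Y56.1085 F1463
G01 X127.8724 Y65.7399 F1463
G01 X142.2662 Y63.1383 F1463
G01 X149.2065 Y50.2627 F1463
G01 X143.4672 Y36.8087 F1463
G01 X129.3700 Y32.9075 F1463
M5
G0 X0.0000 Y0.0000

Since the viewBox matches the mm dimensions, user units are millimetres directly. The only transform is the Y-flip y_m = 135.0151 − y_svg.

Shape 1 is a quadratic bezier drawn with `<path>`. Its stroke #ff8800 means cut at S698, F1111. After flipping Y the toolpath is (155.2667,33.9891) → (139.2054,38.6983) → (121.2346,50.8690) → (101.3545,70.5012) → (79.5650,97.5949).

Shape 2 is a circle drawn with `<circle>`. Its stroke #ff00ff means score at S569, F1463. After flipping Y the toolpath is (181.3235,106.2997) → (178.1350,113.9975) → (170.4372,117.1860) → (162.7394,113.9975) → (159.5509,106.2997) → (162.7394,98.6019) → (170.4372,95.4134) → (178.1350,98.6019) → (181.3235,106.2997), returning to the start.

Shape 3 is a regular polygon drawn with `<polygon>`. Its stroke #0000ff means engrave at S366, F3206. After flipping Y the toolpath is (96.0525,22.3109) → (85.4222,7.5646) → (67.3364,9.3974) → (59.8807,25.9767) → (70.5110,40.7230) → (88.5968,38.8902) → (96.0525,22.3109), returning to the start.

Shape 4 is a regular polygon drawn with `<polygon>`. Its stroke #ff8800 means cut at S698, F1111. After flipping Y the toolpath is (177.7487,17.5147) → (146.2586,5.6866) → (134.4305,37.1767) → (165.9206,49.0048) → (177.7487,17.5147), returning to the start.

Shape 5 is a regular polygon drawn with `<path>`. Its stroke #ff00ff means score at S569, F1463. After flipping Y the toolpath is (129.3700,32.9075) → (117.5305,41.4967) → (116.8640,56.1085) → (127.8724,65.7399) → (142.2662,63.1383) → (149.2065,50.2627) → (143.4672,36.8087) → (129.3700,32.9075), returning to the start.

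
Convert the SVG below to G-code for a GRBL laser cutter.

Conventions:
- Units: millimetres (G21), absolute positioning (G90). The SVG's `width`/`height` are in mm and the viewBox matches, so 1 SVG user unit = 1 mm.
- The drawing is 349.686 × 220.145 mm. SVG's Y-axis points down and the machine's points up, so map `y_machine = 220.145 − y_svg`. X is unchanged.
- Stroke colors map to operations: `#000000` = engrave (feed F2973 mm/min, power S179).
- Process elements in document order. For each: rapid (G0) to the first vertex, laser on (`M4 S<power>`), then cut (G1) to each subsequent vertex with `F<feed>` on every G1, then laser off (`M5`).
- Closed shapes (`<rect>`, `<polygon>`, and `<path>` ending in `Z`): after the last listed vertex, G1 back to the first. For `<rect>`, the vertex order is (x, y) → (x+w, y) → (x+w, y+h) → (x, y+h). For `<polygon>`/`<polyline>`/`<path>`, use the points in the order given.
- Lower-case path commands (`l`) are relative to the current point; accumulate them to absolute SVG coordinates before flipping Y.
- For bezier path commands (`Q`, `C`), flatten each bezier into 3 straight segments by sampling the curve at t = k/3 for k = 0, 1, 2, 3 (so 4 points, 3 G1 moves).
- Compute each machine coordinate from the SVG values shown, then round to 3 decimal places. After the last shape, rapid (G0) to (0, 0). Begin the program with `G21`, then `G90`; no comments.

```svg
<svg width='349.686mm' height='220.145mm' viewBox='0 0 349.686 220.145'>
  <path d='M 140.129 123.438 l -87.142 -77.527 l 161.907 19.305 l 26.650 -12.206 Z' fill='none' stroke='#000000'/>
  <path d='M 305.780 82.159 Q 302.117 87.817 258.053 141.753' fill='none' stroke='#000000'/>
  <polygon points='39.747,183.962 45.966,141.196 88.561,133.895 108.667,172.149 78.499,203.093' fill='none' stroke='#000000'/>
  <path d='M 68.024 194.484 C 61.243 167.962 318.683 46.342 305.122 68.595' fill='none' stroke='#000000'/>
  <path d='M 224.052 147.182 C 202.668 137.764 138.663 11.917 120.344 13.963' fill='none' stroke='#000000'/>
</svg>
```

Since the viewBox matches the mm dimensions, user units are millimetres directly. The only transform is the Y-flip y_m = 220.145 − y_svg.

Shape 1 is a closed polygon drawn with `<path>`. Its stroke #000000 means engrave at S179, F2973. After flipping Y the toolpath is (140.129,96.707) → (52.987,174.234) → (214.894,154.929) → (241.544,167.135) → (140.129,96.707), returning to the start.

Shape 2 is a quadratic bezier drawn with `<path>`. Its stroke #000000 means engrave at S179, F2973. After flipping Y the toolpath is (305.780,137.986) → (298.849,128.850) → (282.940,108.985) → (258.053,78.392).

Shape 3 is a regular polygon drawn with `<polygon>`. Its stroke #000000 means engrave at S179, F2973. After flipping Y the toolpath is (39.747,36.183) → (45.966,78.949) → (88.561,86.250) → (108.667,47.996) → (78.499,17.052) → (39.747,36.183), returning to the start.

Shape 4 is a cubic bezier drawn with `<path>`. Its stroke #000000 means engrave at S179, F2973. After flipping Y the toolpath is (68.024,25.661) → (129.494,75.032) → (248.172,134.696) → (305.122,151.550).

Shape 5 is a cubic bezier drawn with `<path>`. Its stroke #000000 means engrave at S179, F2973. After flipping Y the toolpath is (224.052,72.963) → (191.732,112.142) → (150.621,174.646) → (120.344,206.182).

G21
G90
G0 X140.129 Y96.707
M4 S179
G1 X52.987 Y174.234 F2973
G1 X214.894 Y154.929 F2973
G1 X241.544 Y167.135 F2973
G1 X140.129 Y96.707 F2973
M5
G0 X305.780 Y137.986
M4 S179
G1 X298.849 Y128.850 F2973
G1 X282.940 Y108.985 F2973
G1 X258.053 Y78.392 F2973
M5
G0 X39.747 Y36.183
M4 S179
G1 X45.966 Y78.949 F2973
G1 X88.561 Y86.250 F2973
G1 X108.667 Y47.996 F2973
G1 X78.499 Y17.052 F2973
G1 X39.747 Y36.183 F2973
M5
G0 X68.024 Y25.661
M4 S179
G1 X129.494 Y75.032 F2973
G1 X248.172 Y134.696 F2973
G1 X305.122 Y151.550 F2973
M5
G0 X224.052 Y72.963
M4 S179
G1 X191.732 Y112.142 F2973
G1 X150.621 Y174.646 F2973
G1 X120.344 Y206.182 F2973
M5
G0 X0.000 Y0.000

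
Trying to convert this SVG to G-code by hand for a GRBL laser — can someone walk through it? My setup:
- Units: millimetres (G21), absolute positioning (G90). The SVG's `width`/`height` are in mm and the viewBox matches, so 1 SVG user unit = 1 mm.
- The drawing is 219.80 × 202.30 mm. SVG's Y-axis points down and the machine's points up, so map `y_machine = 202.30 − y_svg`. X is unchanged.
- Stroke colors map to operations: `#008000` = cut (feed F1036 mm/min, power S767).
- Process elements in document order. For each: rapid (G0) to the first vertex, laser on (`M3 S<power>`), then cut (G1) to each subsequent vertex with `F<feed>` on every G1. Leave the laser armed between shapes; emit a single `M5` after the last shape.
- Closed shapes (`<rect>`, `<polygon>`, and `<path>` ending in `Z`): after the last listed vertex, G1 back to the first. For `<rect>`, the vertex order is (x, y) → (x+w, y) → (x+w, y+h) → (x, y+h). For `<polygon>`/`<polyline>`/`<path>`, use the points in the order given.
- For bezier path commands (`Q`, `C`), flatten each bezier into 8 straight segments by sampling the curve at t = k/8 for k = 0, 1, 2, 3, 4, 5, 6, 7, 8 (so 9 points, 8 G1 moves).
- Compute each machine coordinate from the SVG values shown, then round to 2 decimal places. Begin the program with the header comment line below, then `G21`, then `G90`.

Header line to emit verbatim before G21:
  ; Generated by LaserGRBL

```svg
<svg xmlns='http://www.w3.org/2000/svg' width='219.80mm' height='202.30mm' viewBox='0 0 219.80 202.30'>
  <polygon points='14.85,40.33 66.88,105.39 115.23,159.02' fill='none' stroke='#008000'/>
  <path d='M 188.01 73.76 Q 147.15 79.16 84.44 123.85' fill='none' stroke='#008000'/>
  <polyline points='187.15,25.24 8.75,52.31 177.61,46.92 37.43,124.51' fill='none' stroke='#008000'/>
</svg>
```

viewBox `0 0 219.80 202.30` with mm width/height → 1 unit = 1 mm. Flip: y_m = 202.30 − y_svg.

**Shape 1** — `<polygon>` closed polygon, stroke `#008000` → cut (S767, F1036). Machine vertices: (14.85,161.97) → (66.88,96.91) → (115.23,43.28) → (14.85,161.97). Closed: final G1 returns to the first vertex.

**Shape 2** — `<path>` quadratic bezier, stroke `#008000` → cut (S767, F1036). Control points (SVG): P0=(188.01,73.76), P1=(147.15,79.16), P2=(84.44,123.85); sampled at t=k/8. Machine vertices: (188.01,128.54) → (177.45,126.58) → (166.21,123.38) → (154.29,118.96) → (141.69,113.32) → (128.40,106.44) → (114.43,98.34) → (99.78,89.01) → (84.44,78.45). Open path.

**Shape 3** — `<polyline>` open polyline, stroke `#008000` → cut (S767, F1036). Machine vertices: (187.15,177.06) → (8.75,149.99) → (177.61,155.38) → (37.43,77.79). Open path.

; Generated by LaserGRBL
G21
G90
G0 X14.85 Y161.97
M3 S767
G1 X66.88 Y96.91 F1036
G1 X115.23 Y43.28 F1036
G1 X14.85 Y161.97 F1036
G0 X188.01 Y128.54
M3 S767
G1 X177.45 Y126.58 F1036
G1 X166.21 Y123.38 F1036
G1 X154.29 Y118.96 F1036
G1 X141.69 Y113.32 F1036
G1 X128.40 Y106.44 F1036
G1 X114.43 Y98.34 F1036
G1 X99.78 Y89.01 F1036
G1 X84.44 Y78.45 F1036
G0 X187.15 Y177.06
M3 S767
G1 X8.75 Y149.99 F1036
G1 X177.61 Y155.38 F1036
G1 X37.43 Y77.79 F1036
M5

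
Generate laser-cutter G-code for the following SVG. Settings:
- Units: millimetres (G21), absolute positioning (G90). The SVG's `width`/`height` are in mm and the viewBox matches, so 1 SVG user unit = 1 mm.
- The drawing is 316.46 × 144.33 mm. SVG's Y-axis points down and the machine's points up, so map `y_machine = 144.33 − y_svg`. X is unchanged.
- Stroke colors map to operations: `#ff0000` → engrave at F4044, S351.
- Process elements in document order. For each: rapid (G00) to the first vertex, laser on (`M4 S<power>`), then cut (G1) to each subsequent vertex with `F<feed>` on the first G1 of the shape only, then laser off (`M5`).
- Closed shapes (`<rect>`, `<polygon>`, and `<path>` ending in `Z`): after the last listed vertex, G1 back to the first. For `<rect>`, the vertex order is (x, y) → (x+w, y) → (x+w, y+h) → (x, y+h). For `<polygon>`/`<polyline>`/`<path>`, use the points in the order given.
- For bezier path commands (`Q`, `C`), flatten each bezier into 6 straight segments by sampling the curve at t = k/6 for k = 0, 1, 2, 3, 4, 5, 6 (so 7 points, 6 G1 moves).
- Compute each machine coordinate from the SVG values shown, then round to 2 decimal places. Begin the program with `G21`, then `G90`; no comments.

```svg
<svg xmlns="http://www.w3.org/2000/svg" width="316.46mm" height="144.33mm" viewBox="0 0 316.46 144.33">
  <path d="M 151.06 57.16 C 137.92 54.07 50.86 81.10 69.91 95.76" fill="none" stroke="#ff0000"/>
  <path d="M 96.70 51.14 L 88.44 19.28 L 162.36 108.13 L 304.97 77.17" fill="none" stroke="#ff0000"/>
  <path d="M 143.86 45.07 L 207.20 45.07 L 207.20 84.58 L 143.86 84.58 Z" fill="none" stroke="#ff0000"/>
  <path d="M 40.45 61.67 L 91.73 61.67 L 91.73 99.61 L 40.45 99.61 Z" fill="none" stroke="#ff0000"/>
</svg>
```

G21
G90
G00 X151.06 Y87.17
M4 S351
G1 X139.16 Y86.40 F4044
G1 X119.95 Y81.79
G1 X98.41 Y74.53
G1 X79.56 Y65.78
G1 X68.39 Y56.73
G1 X69.91 Y48.57
M5
G00 X96.70 Y93.19
M4 S351
G1 X88.44 Y125.05 F4044
G1 X162.36 Y36.20
G1 X304.97 Y67.16
M5
G00 X143.86 Y99.26
M4 S351
G1 X207.20 Y99.26 F4044
G1 X207.20 Y59.75
G1 X143.86 Y59.75
G1 X143.86 Y99.26
M5
G00 X40.45 Y82.66
M4 S351
G1 X91.73 Y82.66 F4044
G1 X91.73 Y44.72
G1 X40.45 Y44.72
G1 X40.45 Y82.66
M5

1 u = 1 mm; y_m = 144.33 − y.

[1] `<path>` cubic bezier, #ff0000→engrave S351 F4044: (151.06,87.17) → (139.16,86.40) → (119.95,81.79) → (98.41,74.53) → (79.56,65.78) → (68.39,56.73) → (69.91,48.57)

[2] `<path>` open polyline, #ff0000→engrave S351 F4044: (96.70,93.19) → (88.44,125.05) → (162.36,36.20) → (304.97,67.16)

[3] `<path>` rectangle, #ff0000→engrave S351 F4044: (143.86,99.26) → (207.20,99.26) → (207.20,59.75) → (143.86,59.75) → (143.86,99.26) (closed)

[4] `<path>` rectangle, #ff0000→engrave S351 F4044: (40.45,82.66) → (91.73,82.66) → (91.73,44.72) → (40.45,44.72) → (40.45,82.66) (closed)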